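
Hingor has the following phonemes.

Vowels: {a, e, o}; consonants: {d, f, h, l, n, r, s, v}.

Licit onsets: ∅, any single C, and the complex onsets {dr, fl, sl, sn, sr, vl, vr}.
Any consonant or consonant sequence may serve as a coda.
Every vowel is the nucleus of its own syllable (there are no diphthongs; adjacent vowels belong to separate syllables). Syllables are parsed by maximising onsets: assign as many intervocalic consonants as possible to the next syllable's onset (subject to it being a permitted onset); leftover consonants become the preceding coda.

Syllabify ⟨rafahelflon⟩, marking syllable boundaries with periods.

Vowels present: a, a, e, o; each is a nucleus, giving 4 syllables.
σ1/σ2 boundary: /f/ is a single consonant, so it becomes the next onset.
σ2/σ3 boundary: /h/ → onset of the next syllable (single consonants are always licit onsets).
σ3/σ4 boundary: cluster /lfl/ — the longest permitted-onset suffix is /fl/; onset = /fl/, preceding coda = /l/.

ra.fa.hel.flon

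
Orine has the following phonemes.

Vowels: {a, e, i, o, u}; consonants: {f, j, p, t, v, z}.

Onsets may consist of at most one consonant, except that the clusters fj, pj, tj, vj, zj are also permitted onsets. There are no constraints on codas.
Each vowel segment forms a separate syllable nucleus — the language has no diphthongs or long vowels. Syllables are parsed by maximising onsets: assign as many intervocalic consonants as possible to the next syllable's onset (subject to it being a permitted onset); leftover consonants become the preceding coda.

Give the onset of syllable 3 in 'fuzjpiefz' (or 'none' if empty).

Vowels present: u, i, e; each is a nucleus, giving 3 syllables.
σ1/σ2 boundary: cluster /zjp/ — the longest permitted-onset suffix is /p/; onset = /p/, preceding coda = /zj/.
σ2/σ3 boundary: nothing intervenes; syllable break is V.V.
Putting it together: fuzj.pi.efz.
Syllable 3 is /efz/: onset ∅, nucleus /e/, coda /fz/.

none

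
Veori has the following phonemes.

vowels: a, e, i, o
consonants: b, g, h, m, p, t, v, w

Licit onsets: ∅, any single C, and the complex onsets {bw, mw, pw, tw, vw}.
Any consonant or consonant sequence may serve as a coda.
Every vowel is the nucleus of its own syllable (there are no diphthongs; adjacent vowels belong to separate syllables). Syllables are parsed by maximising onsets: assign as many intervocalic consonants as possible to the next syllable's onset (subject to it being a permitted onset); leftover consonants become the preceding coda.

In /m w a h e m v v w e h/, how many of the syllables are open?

Nuclei (vowels): a, e, e → 3 syllables.
V1 /a/ – V2 /e/: just /h/ — single C goes to the following onset.
V2 /e/ – V3 /e/: /mvvw/ — longest licit onset from the right is /vw/, leaving /mv/ as coda.
Syllabification: mwa.hemv.vweh.
Classifying each syllable: /mwa/ (open), /hemv/ (closed), /vweh/ (closed).
Open syllables: 1.

1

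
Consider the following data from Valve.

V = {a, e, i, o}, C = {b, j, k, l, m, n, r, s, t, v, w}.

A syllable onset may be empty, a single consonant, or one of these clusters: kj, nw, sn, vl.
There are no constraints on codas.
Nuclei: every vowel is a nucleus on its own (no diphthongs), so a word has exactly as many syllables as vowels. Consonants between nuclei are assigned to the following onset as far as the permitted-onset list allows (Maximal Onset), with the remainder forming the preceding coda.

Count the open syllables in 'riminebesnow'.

Nuclei (vowels): i, i, e, e, o → 5 syllables.
/i…i/ gap (V1→V2): /m/ → onset of the next syllable (single consonants are always licit onsets).
/i…e/ gap (V2→V3): just /n/ — single C goes to the following onset.
/e…e/ gap (V3→V4): just /b/ — single C goes to the following onset.
/e…o/ gap (V4→V5): /sn/ is a licit onset in full, so it all attaches to the next syllable.
Result: ri.mi.ne.be.snow.
Classifying each syllable: /ri/ (open), /mi/ (open), /ne/ (open), /be/ (open), /snow/ (closed).
Open syllables: 4.

4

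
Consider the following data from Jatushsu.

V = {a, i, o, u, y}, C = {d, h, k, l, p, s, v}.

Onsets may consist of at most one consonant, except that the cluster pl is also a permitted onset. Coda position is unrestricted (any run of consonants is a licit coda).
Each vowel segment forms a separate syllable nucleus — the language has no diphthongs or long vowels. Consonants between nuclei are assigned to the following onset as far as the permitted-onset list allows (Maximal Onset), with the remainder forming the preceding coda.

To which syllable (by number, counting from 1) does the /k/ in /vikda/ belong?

Vowels present: i, a; each is a nucleus, giving 2 syllables.
σ1/σ2 boundary: /kd/ splits as /k/ + /d/ (/d/ is the longest suffix that is a licit onset).
Result: vik.da.
The /k/ is in the coda of syllable 1 (/vik/).

1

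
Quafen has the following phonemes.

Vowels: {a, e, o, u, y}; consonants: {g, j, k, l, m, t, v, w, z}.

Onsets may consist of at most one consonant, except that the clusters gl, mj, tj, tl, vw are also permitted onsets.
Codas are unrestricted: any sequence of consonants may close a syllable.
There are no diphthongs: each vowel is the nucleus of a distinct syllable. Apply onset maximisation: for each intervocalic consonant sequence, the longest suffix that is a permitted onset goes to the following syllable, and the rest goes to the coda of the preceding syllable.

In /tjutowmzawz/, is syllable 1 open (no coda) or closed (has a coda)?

open

Nuclei (vowels): u, o, a → 3 syllables.
V1 /u/ – V2 /o/: /t/ → onset of the next syllable (single consonants are always licit onsets).
V2 /o/ – V3 /a/: /wmz/; trying suffixes from longest down, /z/ is the first permitted one, so coda /wm/ | onset /z/.
Putting it together: tju.towm.zawz.
Syllable 1 is /tju/; it ends in its nucleus with no coda, so it is open.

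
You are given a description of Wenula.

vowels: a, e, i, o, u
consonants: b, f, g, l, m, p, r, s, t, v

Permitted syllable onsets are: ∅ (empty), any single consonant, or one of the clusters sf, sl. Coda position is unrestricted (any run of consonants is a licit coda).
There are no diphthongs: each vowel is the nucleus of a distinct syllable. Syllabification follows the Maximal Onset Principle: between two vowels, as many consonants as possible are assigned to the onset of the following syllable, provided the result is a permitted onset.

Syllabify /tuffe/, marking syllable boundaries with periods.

tuf.fe

Nuclei (vowels): u, e → 2 syllables.
V1 /u/ – V2 /e/: /ff/; trying suffixes from longest down, /f/ is the first permitted one, so coda /f/ | onset /f/.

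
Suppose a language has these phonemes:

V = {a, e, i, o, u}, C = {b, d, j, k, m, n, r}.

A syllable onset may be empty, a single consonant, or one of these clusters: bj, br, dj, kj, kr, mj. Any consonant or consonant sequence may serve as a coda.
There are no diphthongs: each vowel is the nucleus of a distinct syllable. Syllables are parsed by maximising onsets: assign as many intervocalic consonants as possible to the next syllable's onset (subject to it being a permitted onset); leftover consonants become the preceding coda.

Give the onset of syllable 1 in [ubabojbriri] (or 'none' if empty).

Nuclei (vowels): u, a, o, i, i → 5 syllables.
σ1/σ2 boundary: /b/ → onset of the next syllable (single consonants are always licit onsets).
σ2/σ3 boundary: just /b/ — single C goes to the following onset.
σ3/σ4 boundary: /jbr/ — longest licit onset from the right is /br/, leaving /j/ as coda.
σ4/σ5 boundary: /r/ → onset of the next syllable (single consonants are always licit onsets).
Result: u.ba.boj.bri.ri.
Syllable 1 is /u/: onset ∅, nucleus /u/, coda ∅.

none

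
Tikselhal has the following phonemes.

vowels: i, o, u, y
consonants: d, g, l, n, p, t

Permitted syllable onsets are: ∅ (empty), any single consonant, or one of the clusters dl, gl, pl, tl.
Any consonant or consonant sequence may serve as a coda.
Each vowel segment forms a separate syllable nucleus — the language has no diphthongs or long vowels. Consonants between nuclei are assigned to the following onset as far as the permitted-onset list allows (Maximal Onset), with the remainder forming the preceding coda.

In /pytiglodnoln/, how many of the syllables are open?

2

Vowels present: y, i, o, o; each is a nucleus, giving 4 syllables.
V1 /y/ – V2 /i/: just /t/ — single C goes to the following onset.
V2 /i/ – V3 /o/: /gl/ — entire cluster is a permitted onset → onset /gl/, coda ∅.
V3 /o/ – V4 /o/: /dn/ — longest licit onset from the right is /n/, leaving /d/ as coda.
So the parse is py.ti.glod.noln.
Classifying each syllable: /py/ (open), /ti/ (open), /glod/ (closed), /noln/ (closed).
Open syllables: 2.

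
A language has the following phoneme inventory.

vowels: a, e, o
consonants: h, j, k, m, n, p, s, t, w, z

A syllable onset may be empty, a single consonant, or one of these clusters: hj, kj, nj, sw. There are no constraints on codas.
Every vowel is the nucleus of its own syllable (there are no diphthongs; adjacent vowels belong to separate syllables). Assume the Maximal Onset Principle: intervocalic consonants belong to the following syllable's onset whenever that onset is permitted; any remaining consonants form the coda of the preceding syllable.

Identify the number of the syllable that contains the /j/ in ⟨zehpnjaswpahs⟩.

2

The vowels are e, a, a — 3 nuclei, so 3 syllables.
Between /e/ (V1) and /a/ (V2): /hpnj/ splits as /hp/ + /nj/ (/nj/ is the longest suffix that is a licit onset).
Between /a/ (V2) and /a/ (V3): /swp/ — longest licit onset from the right is /p/, leaving /sw/ as coda.
Result: zehp.njasw.pahs.
The /j/ is in the onset of syllable 2 (/njasw/).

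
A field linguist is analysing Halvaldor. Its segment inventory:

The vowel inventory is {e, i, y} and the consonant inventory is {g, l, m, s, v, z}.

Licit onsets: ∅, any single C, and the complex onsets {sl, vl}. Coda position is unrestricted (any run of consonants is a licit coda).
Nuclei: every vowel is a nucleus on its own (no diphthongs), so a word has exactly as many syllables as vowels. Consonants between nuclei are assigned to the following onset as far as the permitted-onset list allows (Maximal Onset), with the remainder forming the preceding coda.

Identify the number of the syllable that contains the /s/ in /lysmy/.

The vowels are y, y — 2 nuclei, so 2 syllables.
V1 /y/ – V2 /y/: cluster /sm/ — the longest permitted-onset suffix is /m/; onset = /m/, preceding coda = /s/.
Syllabification: lys.my.
The /s/ is in the coda of syllable 1 (/lys/).

1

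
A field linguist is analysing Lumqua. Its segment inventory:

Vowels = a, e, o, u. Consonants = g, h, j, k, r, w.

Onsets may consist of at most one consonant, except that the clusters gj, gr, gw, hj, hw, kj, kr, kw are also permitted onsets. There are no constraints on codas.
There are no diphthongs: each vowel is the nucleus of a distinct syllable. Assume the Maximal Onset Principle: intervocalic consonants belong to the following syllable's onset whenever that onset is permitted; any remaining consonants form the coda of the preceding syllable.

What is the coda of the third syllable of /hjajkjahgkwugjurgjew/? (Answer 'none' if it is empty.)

Vowels present: a, a, u, u, e; each is a nucleus, giving 5 syllables.
V1 /a/ – V2 /a/: /jkj/ — longest licit onset from the right is /kj/, leaving /j/ as coda.
V2 /a/ – V3 /u/: /hgkw/; trying suffixes from longest down, /kw/ is the first permitted one, so coda /hg/ | onset /kw/.
V3 /u/ – V4 /u/: /gj/ is a licit onset in full, so it all attaches to the next syllable.
V4 /u/ – V5 /e/: /rgj/; trying suffixes from longest down, /gj/ is the first permitted one, so coda /r/ | onset /gj/.
Putting it together: hjaj.kjahg.kwu.gjur.gjew.
Syllable 3 is /kwu/: onset /kw/, nucleus /u/, coda ∅.

none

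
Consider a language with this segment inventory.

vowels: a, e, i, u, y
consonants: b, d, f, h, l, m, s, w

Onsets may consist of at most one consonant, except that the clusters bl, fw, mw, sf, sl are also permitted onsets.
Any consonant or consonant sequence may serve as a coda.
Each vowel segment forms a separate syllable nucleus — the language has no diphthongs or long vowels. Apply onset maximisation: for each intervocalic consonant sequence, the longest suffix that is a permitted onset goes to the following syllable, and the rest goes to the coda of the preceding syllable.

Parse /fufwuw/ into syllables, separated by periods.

The vowels are u, u — 2 nuclei, so 2 syllables.
V1 /u/ – V2 /u/: /fw/ — entire cluster is a permitted onset → onset /fw/, coda ∅.

fu.fwuw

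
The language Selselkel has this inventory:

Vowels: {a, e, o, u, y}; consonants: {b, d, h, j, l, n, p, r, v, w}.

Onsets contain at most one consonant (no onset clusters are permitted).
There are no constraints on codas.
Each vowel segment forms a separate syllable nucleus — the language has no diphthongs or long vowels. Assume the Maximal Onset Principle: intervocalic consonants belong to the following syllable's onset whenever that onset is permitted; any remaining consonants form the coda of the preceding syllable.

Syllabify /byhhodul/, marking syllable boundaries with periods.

byh.ho.dul

Vowels present: y, o, u; each is a nucleus, giving 3 syllables.
σ1/σ2 boundary: /hh/ splits as /h/ + /h/ (/h/ is the longest suffix that is a licit onset).
σ2/σ3 boundary: /d/ is a single consonant, so it becomes the next onset.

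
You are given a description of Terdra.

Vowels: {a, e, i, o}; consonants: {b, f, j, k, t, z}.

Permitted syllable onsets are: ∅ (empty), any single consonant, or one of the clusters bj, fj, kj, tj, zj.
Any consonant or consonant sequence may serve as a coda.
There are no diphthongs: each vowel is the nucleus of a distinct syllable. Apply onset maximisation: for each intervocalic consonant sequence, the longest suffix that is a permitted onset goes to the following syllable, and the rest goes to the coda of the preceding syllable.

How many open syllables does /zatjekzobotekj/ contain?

Vowels present: a, e, o, o, e; each is a nucleus, giving 5 syllables.
/a…e/ gap (V1→V2): /tj/ — entire cluster is a permitted onset → onset /tj/, coda ∅.
/e…o/ gap (V2→V3): /kz/ — longest licit onset from the right is /z/, leaving /k/ as coda.
/o…o/ gap (V3→V4): /b/ is a single consonant, so it becomes the next onset.
/o…e/ gap (V4→V5): /t/ is a single consonant, so it becomes the next onset.
Putting it together: za.tjek.zo.bo.tekj.
Classifying each syllable: /za/ (open), /tjek/ (closed), /zo/ (open), /bo/ (open), /tekj/ (closed).
Open syllables: 3.

3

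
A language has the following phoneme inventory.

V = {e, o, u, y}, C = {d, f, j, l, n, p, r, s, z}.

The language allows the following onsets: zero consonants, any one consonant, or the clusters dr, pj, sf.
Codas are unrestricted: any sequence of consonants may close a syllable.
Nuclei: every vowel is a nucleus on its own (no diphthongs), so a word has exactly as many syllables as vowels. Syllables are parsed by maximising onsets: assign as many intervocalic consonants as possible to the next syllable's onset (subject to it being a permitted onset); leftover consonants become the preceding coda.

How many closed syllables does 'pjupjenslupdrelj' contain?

3

Vowels present: u, e, u, e; each is a nucleus, giving 4 syllables.
V1 /u/ – V2 /e/: cluster /pj/ — /pj/ is itself a permitted onset, so the whole cluster goes right; preceding coda = ∅.
V2 /e/ – V3 /u/: cluster /nsl/ — the longest permitted-onset suffix is /l/; onset = /l/, preceding coda = /ns/.
V3 /u/ – V4 /e/: /pdr/ splits as /p/ + /dr/ (/dr/ is the longest suffix that is a licit onset).
Result: pju.pjens.lup.drelj.
Classifying each syllable: /pju/ (open), /pjens/ (closed), /lup/ (closed), /drelj/ (closed).
Closed syllables: 3.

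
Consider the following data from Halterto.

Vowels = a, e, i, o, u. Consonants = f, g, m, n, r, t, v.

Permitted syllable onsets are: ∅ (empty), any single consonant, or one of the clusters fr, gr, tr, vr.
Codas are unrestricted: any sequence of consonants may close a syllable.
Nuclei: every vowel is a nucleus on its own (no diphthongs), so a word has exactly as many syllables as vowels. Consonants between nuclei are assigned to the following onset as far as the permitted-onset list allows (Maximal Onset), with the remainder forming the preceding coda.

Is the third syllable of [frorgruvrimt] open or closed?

Vowels present: o, u, i; each is a nucleus, giving 3 syllables.
Between /o/ (V1) and /u/ (V2): /rgr/ splits as /r/ + /gr/ (/gr/ is the longest suffix that is a licit onset).
Between /u/ (V2) and /i/ (V3): /vr/ is a licit onset in full, so it all attaches to the next syllable.
Result: fror.gru.vrimt.
Syllable 3 is /vrimt/ with coda /mt/, so it is closed.

closed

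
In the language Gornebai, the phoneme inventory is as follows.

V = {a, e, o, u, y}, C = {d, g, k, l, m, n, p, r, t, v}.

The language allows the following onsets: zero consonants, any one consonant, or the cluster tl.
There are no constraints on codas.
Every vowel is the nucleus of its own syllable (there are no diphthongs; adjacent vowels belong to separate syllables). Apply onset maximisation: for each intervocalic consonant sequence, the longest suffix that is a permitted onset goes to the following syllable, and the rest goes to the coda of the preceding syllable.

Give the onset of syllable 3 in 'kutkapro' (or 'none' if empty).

r

The vowels are u, a, o — 3 nuclei, so 3 syllables.
Between /u/ (V1) and /a/ (V2): /tk/ splits as /t/ + /k/ (/k/ is the longest suffix that is a licit onset).
Between /a/ (V2) and /o/ (V3): cluster /pr/ — the longest permitted-onset suffix is /r/; onset = /r/, preceding coda = /p/.
So the parse is kut.kap.ro.
Syllable 3 is /ro/: onset /r/, nucleus /o/, coda ∅.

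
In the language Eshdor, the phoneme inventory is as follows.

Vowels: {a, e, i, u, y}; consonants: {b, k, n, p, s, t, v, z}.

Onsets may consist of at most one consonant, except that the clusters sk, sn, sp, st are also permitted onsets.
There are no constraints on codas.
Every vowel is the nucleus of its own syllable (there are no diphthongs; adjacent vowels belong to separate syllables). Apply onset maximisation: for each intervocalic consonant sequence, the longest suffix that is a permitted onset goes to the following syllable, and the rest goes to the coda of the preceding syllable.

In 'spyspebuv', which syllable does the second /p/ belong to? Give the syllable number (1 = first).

2

Nuclei (vowels): y, e, u → 3 syllables.
V1 /y/ – V2 /e/: /sp/ is a licit onset in full, so it all attaches to the next syllable.
V2 /e/ – V3 /u/: just /b/ — single C goes to the following onset.
Syllabification: spy.spe.buv.
The second /p/ is in the onset of syllable 2 (/spe/).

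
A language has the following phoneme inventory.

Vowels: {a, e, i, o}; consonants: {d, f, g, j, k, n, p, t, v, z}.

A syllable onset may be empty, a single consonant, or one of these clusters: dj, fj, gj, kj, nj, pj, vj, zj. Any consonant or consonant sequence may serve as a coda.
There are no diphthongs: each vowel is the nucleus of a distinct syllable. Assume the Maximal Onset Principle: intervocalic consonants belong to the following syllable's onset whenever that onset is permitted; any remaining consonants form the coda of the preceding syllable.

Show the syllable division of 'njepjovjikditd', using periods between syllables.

The vowels are e, o, i, i — 4 nuclei, so 4 syllables.
σ1/σ2 boundary: cluster /pj/ — /pj/ is itself a permitted onset, so the whole cluster goes right; preceding coda = ∅.
σ2/σ3 boundary: cluster /vj/ — /vj/ is itself a permitted onset, so the whole cluster goes right; preceding coda = ∅.
σ3/σ4 boundary: /kd/ splits as /k/ + /d/ (/d/ is the longest suffix that is a licit onset).

nje.pjo.vjik.ditd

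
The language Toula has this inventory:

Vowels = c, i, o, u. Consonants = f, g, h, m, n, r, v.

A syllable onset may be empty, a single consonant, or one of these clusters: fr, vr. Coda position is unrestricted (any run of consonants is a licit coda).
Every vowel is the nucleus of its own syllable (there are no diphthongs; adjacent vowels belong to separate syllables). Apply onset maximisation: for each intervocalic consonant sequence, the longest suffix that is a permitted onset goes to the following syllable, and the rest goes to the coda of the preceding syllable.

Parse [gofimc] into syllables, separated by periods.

Nuclei (vowels): o, i, c → 3 syllables.
σ1/σ2 boundary: /f/ → onset of the next syllable (single consonants are always licit onsets).
σ2/σ3 boundary: just /m/ — single C goes to the following onset.

go.fi.mc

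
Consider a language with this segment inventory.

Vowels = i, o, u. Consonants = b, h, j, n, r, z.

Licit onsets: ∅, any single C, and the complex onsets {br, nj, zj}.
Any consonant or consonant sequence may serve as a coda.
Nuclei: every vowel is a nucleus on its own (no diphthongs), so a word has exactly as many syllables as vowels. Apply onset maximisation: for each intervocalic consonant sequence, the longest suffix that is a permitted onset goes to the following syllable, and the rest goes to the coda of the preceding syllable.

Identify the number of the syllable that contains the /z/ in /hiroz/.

2

Nuclei (vowels): i, o → 2 syllables.
Between /i/ (V1) and /o/ (V2): just /r/ — single C goes to the following onset.
Syllabification: hi.roz.
The /z/ is in the coda of syllable 2 (/roz/).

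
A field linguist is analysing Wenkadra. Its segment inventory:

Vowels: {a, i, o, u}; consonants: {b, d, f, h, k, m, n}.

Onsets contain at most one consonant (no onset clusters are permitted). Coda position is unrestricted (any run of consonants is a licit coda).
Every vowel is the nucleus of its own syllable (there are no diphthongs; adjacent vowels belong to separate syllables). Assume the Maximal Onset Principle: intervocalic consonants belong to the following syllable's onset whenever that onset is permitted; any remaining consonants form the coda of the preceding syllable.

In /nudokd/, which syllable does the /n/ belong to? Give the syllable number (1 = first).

1

Vowels present: u, o; each is a nucleus, giving 2 syllables.
σ1/σ2 boundary: just /d/ — single C goes to the following onset.
Result: nu.dokd.
The /n/ is in the onset of syllable 1 (/nu/).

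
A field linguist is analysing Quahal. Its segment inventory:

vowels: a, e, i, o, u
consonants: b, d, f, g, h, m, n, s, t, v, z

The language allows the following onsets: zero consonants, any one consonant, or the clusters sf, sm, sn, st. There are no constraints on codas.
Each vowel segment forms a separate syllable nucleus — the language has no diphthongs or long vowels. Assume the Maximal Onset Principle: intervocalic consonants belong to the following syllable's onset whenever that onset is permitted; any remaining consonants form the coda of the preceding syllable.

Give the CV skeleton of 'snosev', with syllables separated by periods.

The vowels are o, e — 2 nuclei, so 2 syllables.
σ1/σ2 boundary: just /s/ — single C goes to the following onset.
So the parse is sno.sev.
Mapping each syllable to C/V: /sno/ → CCV, /sev/ → CVC.

CCV.CVC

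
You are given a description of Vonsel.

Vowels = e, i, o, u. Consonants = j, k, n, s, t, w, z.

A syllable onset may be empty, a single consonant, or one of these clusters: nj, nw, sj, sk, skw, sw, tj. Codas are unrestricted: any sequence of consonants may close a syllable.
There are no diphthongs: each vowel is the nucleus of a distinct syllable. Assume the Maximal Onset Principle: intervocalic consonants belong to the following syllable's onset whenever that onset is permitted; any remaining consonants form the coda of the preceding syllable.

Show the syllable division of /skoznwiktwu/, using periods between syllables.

skoz.nwikt.wu

Vowels present: o, i, u; each is a nucleus, giving 3 syllables.
V1 /o/ – V2 /i/: /znw/ — longest licit onset from the right is /nw/, leaving /z/ as coda.
V2 /i/ – V3 /u/: /ktw/ — longest licit onset from the right is /w/, leaving /kt/ as coda.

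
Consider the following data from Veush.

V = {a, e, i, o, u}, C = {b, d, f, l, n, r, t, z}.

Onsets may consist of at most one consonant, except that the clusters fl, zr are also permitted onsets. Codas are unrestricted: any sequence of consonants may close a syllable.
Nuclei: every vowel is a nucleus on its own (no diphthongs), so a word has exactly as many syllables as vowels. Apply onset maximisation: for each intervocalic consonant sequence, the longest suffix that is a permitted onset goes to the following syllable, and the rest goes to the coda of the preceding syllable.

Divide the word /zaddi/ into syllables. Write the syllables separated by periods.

zad.di

The vowels are a, i — 2 nuclei, so 2 syllables.
V1 /a/ – V2 /i/: cluster /dd/ — the longest permitted-onset suffix is /d/; onset = /d/, preceding coda = /d/.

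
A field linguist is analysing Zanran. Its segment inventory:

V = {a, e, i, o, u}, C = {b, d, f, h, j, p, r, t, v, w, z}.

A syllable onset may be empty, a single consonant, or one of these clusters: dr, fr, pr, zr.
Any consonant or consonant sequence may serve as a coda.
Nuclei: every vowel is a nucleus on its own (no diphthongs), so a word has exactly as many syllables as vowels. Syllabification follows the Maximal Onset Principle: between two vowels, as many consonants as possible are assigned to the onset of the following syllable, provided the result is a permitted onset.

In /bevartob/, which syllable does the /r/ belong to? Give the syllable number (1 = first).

The vowels are e, a, o — 3 nuclei, so 3 syllables.
/e…a/ gap (V1→V2): just /v/ — single C goes to the following onset.
/a…o/ gap (V2→V3): cluster /rt/ — the longest permitted-onset suffix is /t/; onset = /t/, preceding coda = /r/.
Result: be.var.tob.
The /r/ is in the coda of syllable 2 (/var/).

2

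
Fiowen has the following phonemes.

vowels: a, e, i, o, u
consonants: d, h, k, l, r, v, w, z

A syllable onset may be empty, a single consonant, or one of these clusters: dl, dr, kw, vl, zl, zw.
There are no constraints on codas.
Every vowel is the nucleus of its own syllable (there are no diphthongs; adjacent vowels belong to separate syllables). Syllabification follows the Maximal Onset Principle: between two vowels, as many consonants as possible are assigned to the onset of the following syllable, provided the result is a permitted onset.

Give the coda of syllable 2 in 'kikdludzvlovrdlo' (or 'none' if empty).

dz

The vowels are i, u, o, o — 4 nuclei, so 4 syllables.
V1 /i/ – V2 /u/: /kdl/ splits as /k/ + /dl/ (/dl/ is the longest suffix that is a licit onset).
V2 /u/ – V3 /o/: /dzvl/ — longest licit onset from the right is /vl/, leaving /dz/ as coda.
V3 /o/ – V4 /o/: cluster /vrdl/ — the longest permitted-onset suffix is /dl/; onset = /dl/, preceding coda = /vr/.
Putting it together: kik.dludz.vlovr.dlo.
Syllable 2 is /dludz/: onset /dl/, nucleus /u/, coda /dz/.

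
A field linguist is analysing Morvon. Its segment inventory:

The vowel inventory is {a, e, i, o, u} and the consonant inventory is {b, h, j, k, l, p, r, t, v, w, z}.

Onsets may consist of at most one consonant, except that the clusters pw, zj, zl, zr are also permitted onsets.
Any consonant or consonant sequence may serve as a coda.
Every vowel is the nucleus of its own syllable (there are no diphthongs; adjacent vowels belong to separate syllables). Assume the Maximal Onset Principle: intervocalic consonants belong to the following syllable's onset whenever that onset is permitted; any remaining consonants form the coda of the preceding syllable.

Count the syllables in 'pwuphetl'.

2

Vowels present: u, e; each is a nucleus, giving 2 syllables.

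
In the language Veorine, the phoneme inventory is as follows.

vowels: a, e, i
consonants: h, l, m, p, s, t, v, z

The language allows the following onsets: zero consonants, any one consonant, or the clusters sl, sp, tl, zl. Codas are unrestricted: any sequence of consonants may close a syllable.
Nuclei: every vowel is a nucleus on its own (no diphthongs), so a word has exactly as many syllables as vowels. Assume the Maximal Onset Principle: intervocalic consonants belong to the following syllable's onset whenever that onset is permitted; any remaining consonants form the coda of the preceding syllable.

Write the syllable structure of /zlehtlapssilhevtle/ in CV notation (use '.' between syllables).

CCVC.CCVCC.CVC.CVC.CCV

Nuclei (vowels): e, a, i, e, e → 5 syllables.
V1 /e/ – V2 /a/: /htl/ splits as /h/ + /tl/ (/tl/ is the longest suffix that is a licit onset).
V2 /a/ – V3 /i/: /pss/ splits as /ps/ + /s/ (/s/ is the longest suffix that is a licit onset).
V3 /i/ – V4 /e/: cluster /lh/ — the longest permitted-onset suffix is /h/; onset = /h/, preceding coda = /l/.
V4 /e/ – V5 /e/: /vtl/; trying suffixes from longest down, /tl/ is the first permitted one, so coda /v/ | onset /tl/.
Result: zleh.tlaps.sil.hev.tle.
Mapping each syllable to C/V: /zleh/ → CCVC, /tlaps/ → CCVCC, /sil/ → CVC, /hev/ → CVC, /tle/ → CCV.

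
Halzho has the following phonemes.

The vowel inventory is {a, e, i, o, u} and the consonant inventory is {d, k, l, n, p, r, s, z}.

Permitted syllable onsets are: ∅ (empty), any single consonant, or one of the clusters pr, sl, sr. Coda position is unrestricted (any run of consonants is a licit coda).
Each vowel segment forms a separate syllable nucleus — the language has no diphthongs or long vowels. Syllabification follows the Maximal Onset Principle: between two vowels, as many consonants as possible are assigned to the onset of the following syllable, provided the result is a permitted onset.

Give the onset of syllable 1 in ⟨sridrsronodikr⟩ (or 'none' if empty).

sr

Vowels present: i, o, o, i; each is a nucleus, giving 4 syllables.
Between /i/ (V1) and /o/ (V2): cluster /drsr/ — the longest permitted-onset suffix is /sr/; onset = /sr/, preceding coda = /dr/.
Between /o/ (V2) and /o/ (V3): /n/ → onset of the next syllable (single consonants are always licit onsets).
Between /o/ (V3) and /i/ (V4): /d/ → onset of the next syllable (single consonants are always licit onsets).
Putting it together: sridr.sro.no.dikr.
Syllable 1 is /sridr/: onset /sr/, nucleus /i/, coda /dr/.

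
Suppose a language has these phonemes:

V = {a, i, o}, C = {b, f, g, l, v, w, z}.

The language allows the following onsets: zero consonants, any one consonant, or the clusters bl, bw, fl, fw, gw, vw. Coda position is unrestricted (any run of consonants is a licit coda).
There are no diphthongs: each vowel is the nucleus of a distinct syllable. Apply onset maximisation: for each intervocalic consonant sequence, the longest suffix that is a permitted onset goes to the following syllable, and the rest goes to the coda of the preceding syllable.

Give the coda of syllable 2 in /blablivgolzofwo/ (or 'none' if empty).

v

Vowels present: a, i, o, o, o; each is a nucleus, giving 5 syllables.
V1 /a/ – V2 /i/: /bl/ is a licit onset in full, so it all attaches to the next syllable.
V2 /i/ – V3 /o/: /vg/ — longest licit onset from the right is /g/, leaving /v/ as coda.
V3 /o/ – V4 /o/: /lz/; trying suffixes from longest down, /z/ is the first permitted one, so coda /l/ | onset /z/.
V4 /o/ – V5 /o/: /fw/ — entire cluster is a permitted onset → onset /fw/, coda ∅.
Syllabification: bla.bliv.gol.zo.fwo.
Syllable 2 is /bliv/: onset /bl/, nucleus /i/, coda /v/.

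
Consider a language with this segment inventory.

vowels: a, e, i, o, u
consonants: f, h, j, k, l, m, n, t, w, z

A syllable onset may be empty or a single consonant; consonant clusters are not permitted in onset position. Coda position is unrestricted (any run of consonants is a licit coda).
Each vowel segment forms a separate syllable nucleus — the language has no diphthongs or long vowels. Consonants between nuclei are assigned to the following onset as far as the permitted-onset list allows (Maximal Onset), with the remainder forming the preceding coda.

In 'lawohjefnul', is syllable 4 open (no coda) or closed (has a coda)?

Vowels present: a, o, e, u; each is a nucleus, giving 4 syllables.
/a…o/ gap (V1→V2): just /w/ — single C goes to the following onset.
/o…e/ gap (V2→V3): /hj/ — longest licit onset from the right is /j/, leaving /h/ as coda.
/e…u/ gap (V3→V4): /fn/ — longest licit onset from the right is /n/, leaving /f/ as coda.
Putting it together: la.woh.jef.nul.
Syllable 4 is /nul/ with coda /l/, so it is closed.

closed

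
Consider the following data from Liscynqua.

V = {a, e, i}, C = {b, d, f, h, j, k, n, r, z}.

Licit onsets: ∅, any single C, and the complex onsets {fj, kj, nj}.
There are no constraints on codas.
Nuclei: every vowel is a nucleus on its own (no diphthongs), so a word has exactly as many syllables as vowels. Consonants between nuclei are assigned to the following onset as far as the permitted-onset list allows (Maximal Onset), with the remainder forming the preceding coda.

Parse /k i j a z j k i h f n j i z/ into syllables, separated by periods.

Vowels present: i, a, i, i; each is a nucleus, giving 4 syllables.
V1 /i/ – V2 /a/: just /j/ — single C goes to the following onset.
V2 /a/ – V3 /i/: /zjk/ splits as /zj/ + /k/ (/k/ is the longest suffix that is a licit onset).
V3 /i/ – V4 /i/: /hfnj/ splits as /hf/ + /nj/ (/nj/ is the longest suffix that is a licit onset).

ki.jazj.kihf.njiz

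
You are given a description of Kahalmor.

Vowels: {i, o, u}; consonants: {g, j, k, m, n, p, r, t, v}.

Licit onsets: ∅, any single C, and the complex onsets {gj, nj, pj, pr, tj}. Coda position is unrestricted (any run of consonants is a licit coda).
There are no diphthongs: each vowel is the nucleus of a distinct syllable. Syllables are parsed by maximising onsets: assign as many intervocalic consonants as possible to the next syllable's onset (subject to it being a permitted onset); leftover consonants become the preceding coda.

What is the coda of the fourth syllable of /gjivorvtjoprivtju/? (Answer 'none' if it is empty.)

v

Nuclei (vowels): i, o, o, i, u → 5 syllables.
/i…o/ gap (V1→V2): /v/ → onset of the next syllable (single consonants are always licit onsets).
/o…o/ gap (V2→V3): /rvtj/ splits as /rv/ + /tj/ (/tj/ is the longest suffix that is a licit onset).
/o…i/ gap (V3→V4): /pr/ is a licit onset in full, so it all attaches to the next syllable.
/i…u/ gap (V4→V5): /vtj/ — longest licit onset from the right is /tj/, leaving /v/ as coda.
Putting it together: gji.vorv.tjo.priv.tju.
Syllable 4 is /priv/: onset /pr/, nucleus /i/, coda /v/.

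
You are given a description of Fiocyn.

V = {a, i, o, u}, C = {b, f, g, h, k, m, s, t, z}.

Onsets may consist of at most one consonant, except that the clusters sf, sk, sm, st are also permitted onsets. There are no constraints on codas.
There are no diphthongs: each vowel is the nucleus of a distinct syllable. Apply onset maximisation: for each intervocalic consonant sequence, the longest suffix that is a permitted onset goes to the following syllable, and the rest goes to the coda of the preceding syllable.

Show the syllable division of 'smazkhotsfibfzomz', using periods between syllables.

smazk.hot.sfibf.zomz

Nuclei (vowels): a, o, i, o → 4 syllables.
Between /a/ (V1) and /o/ (V2): /zkh/ — longest licit onset from the right is /h/, leaving /zk/ as coda.
Between /o/ (V2) and /i/ (V3): /tsf/; trying suffixes from longest down, /sf/ is the first permitted one, so coda /t/ | onset /sf/.
Between /i/ (V3) and /o/ (V4): cluster /bfz/ — the longest permitted-onset suffix is /z/; onset = /z/, preceding coda = /bf/.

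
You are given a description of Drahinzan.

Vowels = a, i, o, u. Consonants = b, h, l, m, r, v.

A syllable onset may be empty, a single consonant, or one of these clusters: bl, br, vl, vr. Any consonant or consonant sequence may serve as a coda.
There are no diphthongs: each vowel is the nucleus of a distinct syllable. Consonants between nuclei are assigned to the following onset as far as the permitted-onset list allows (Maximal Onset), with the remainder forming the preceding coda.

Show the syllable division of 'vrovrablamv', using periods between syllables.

Nuclei (vowels): o, a, a → 3 syllables.
/o…a/ gap (V1→V2): /vr/ is a licit onset in full, so it all attaches to the next syllable.
/a…a/ gap (V2→V3): /bl/ — entire cluster is a permitted onset → onset /bl/, coda ∅.

vro.vra.blamv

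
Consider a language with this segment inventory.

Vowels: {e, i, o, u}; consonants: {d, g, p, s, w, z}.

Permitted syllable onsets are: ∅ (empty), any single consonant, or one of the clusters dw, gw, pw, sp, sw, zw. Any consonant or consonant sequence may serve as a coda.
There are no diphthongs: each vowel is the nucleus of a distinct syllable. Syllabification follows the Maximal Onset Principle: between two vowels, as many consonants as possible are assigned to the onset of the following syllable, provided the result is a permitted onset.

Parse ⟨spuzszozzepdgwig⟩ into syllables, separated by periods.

Vowels present: u, o, e, i; each is a nucleus, giving 4 syllables.
/u…o/ gap (V1→V2): /zsz/ — longest licit onset from the right is /z/, leaving /zs/ as coda.
/o…e/ gap (V2→V3): /zz/; trying suffixes from longest down, /z/ is the first permitted one, so coda /z/ | onset /z/.
/e…i/ gap (V3→V4): cluster /pdgw/ — the longest permitted-onset suffix is /gw/; onset = /gw/, preceding coda = /pd/.

spuzs.zoz.zepd.gwig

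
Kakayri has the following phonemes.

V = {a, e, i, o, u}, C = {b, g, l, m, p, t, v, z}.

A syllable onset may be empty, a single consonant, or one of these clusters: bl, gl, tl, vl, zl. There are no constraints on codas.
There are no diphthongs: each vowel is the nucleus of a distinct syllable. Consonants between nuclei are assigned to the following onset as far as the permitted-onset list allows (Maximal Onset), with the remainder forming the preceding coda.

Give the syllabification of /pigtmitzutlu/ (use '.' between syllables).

pigt.mit.zu.tlu

Vowels present: i, i, u, u; each is a nucleus, giving 4 syllables.
σ1/σ2 boundary: /gtm/ — longest licit onset from the right is /m/, leaving /gt/ as coda.
σ2/σ3 boundary: /tz/ splits as /t/ + /z/ (/z/ is the longest suffix that is a licit onset).
σ3/σ4 boundary: /tl/ is a licit onset in full, so it all attaches to the next syllable.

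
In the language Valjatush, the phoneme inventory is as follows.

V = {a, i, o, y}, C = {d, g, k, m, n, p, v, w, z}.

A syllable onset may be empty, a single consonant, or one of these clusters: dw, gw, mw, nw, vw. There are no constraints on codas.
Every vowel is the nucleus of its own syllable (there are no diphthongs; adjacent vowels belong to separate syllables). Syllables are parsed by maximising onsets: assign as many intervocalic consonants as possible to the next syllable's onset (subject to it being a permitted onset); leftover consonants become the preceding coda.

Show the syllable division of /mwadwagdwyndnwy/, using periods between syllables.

mwa.dwag.dwynd.nwy

The vowels are a, a, y, y — 4 nuclei, so 4 syllables.
Between /a/ (V1) and /a/ (V2): /dw/ — entire cluster is a permitted onset → onset /dw/, coda ∅.
Between /a/ (V2) and /y/ (V3): /gdw/; trying suffixes from longest down, /dw/ is the first permitted one, so coda /g/ | onset /dw/.
Between /y/ (V3) and /y/ (V4): /ndnw/ splits as /nd/ + /nw/ (/nw/ is the longest suffix that is a licit onset).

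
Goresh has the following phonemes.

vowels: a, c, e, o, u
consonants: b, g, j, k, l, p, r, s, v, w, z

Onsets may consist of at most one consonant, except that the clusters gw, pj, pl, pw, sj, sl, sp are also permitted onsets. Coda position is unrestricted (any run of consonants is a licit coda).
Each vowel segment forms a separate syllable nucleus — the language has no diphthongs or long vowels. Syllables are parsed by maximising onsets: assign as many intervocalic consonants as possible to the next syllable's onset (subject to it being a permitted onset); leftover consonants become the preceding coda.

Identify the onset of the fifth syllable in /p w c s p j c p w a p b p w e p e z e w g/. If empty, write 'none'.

Nuclei (vowels): c, c, a, e, e, e → 6 syllables.
/c…c/ gap (V1→V2): /spj/ — longest licit onset from the right is /pj/, leaving /s/ as coda.
/c…a/ gap (V2→V3): cluster /pw/ — /pw/ is itself a permitted onset, so the whole cluster goes right; preceding coda = ∅.
/a…e/ gap (V3→V4): cluster /pbpw/ — the longest permitted-onset suffix is /pw/; onset = /pw/, preceding coda = /pb/.
/e…e/ gap (V4→V5): /p/ is a single consonant, so it becomes the next onset.
/e…e/ gap (V5→V6): just /z/ — single C goes to the following onset.
Result: pwcs.pjc.pwapb.pwe.pe.zewg.
Syllable 5 is /pe/: onset /p/, nucleus /e/, coda ∅.

p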